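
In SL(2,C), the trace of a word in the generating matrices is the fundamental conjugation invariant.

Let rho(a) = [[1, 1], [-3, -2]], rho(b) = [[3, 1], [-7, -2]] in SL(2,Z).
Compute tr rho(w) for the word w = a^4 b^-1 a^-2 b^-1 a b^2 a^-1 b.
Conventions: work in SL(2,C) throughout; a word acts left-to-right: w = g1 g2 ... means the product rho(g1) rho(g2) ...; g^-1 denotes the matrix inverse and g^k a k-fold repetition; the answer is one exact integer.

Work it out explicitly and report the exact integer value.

rho(a) = [[1, 1], [-3, -2]]
... * rho(a) = [[1, 1], [-3, -2]]  ->  [[-2, -1], [3, 1]]
... * rho(a) = [[1, 1], [-3, -2]]  ->  [[1, 0], [0, 1]]
... * rho(a) = [[1, 1], [-3, -2]]  ->  [[1, 1], [-3, -2]]
... * rho(b^-1) = [[-2, -1], [7, 3]]  ->  [[5, 2], [-8, -3]]
... * rho(a^-1) = [[-2, -1], [3, 1]]  ->  [[-4, -3], [7, 5]]
... * rho(a^-1) = [[-2, -1], [3, 1]]  ->  [[-1, 1], [1, -2]]
... * rho(b^-1) = [[-2, -1], [7, 3]]  ->  [[9, 4], [-16, -7]]
... * rho(a) = [[1, 1], [-3, -2]]  ->  [[-3, 1], [5, -2]]
... * rho(b) = [[3, 1], [-7, -2]]  ->  [[-16, -5], [29, 9]]
... * rho(b) = [[3, 1], [-7, -2]]  ->  [[-13, -6], [24, 11]]
... * rho(a^-1) = [[-2, -1], [3, 1]]  ->  [[8, 7], [-15, -13]]
... * rho(b) = [[3, 1], [-7, -2]]  ->  [[-25, -6], [46, 11]]
tr = -25 + 11 = -14

-14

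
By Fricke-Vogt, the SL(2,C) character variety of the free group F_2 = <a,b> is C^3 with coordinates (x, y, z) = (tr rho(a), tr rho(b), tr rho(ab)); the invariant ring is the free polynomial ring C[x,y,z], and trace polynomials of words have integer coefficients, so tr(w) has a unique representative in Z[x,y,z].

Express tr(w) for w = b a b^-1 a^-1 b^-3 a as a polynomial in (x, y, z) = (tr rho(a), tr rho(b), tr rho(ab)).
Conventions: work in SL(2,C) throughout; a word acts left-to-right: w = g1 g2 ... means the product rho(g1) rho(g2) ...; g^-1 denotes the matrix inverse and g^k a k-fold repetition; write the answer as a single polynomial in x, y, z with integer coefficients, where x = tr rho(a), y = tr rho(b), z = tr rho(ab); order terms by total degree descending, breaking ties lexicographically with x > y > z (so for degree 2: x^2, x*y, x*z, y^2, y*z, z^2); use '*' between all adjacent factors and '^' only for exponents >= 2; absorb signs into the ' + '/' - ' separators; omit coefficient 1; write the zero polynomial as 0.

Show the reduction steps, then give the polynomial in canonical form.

x*y^3*z^2 - x^2*y^2*z - y^4*z - y^2*z^3 + x*y^3 - x*y*z^2 + x^2*z + 4*y^2*z + z^3 - 2*x*y - 3*z

tr(b^-1 a) = tr(a) tr(b) - tr(a b) = x*y - z
tr(b^-2 a) = tr(b^-1 a) tr(b) - tr(b^-1 a b) = x*y^2 - y*z - x
and tr(a b a) = tr(a) tr(b a) - tr(b) = x*z - y
tr(a b a b) = tr(a b) tr(a b) - tr(1) = z^2 - 2
and tr(b^-1 a b a) = tr(a b a) tr(b) - tr(a b a b) = x*y*z - y^2 - z^2 + 2
tr(b a b) = tr(b) tr(a b) - tr(a) = y*z - x
and tr(a b a b a) = tr(a) tr(b a b a) - tr(b a b) = x*z^2 - y*z - x
tr(a b a b a b) = tr(a b) tr(a b a b) - tr(a^-1 b^-1) = z^3 - 3*z
next, tr(a b a b a b^-1) = tr(a b a b a) tr(b) - tr(a b a b a b) = x*y*z^2 - y^2*z - z^3 - x*y + 3*z
next, tr(b^-2 a b a b a) = tr(a b a b a b^-1) tr(b) - tr(a b a b a) = x*y^2*z^2 - y^3*z - y*z^3 - x*y^2 - x*z^2 + 4*y*z + x
tr(b^-2 a b a b a^-1) = tr(b^-2 a b a b) tr(a) - tr(b^-2 a b a b a) = -x*y^2*z^2 + x^2*y*z + y^3*z + y*z^3 - 4*y*z + x
tr(b a b a b) = tr(b) tr(a b a b) - tr(a b a) = y*z^2 - x*z - y
tr(a b a b a^-1 b) = tr(b a b a b) tr(a) - tr(b a b a b a) = x*y*z^2 - x^2*z - z^3 - x*y + 3*z
next, tr(b^-1 a b a b a^-1) = tr(a b a b a^-1) tr(b) - tr(a b a b a^-1 b) = -x*y*z^2 + x^2*z + y^2*z + z^3 - 3*z
and tr(a^-1 b^-3 a b a b) = tr(b^-2 a b a b a^-1) tr(b) - tr(b^-2 a b a b a^-1 b) = -x*y^3*z^2 + x^2*y^2*z + y^4*z + y^2*z^3 + x*y*z^2 - x^2*z - 5*y^2*z - z^3 + x*y + 3*z
and tr(b a b^-1 a^-1 b^-3 a) = tr(a^-1 b^-3 a b a) tr(b) - tr(a^-1 b^-3 a b a b) = x*y^3*z^2 - x^2*y^2*z - y^4*z - y^2*z^3 + x*y^3 - x*y*z^2 + x^2*z + 4*y^2*z + z^3 - 2*x*y - 3*z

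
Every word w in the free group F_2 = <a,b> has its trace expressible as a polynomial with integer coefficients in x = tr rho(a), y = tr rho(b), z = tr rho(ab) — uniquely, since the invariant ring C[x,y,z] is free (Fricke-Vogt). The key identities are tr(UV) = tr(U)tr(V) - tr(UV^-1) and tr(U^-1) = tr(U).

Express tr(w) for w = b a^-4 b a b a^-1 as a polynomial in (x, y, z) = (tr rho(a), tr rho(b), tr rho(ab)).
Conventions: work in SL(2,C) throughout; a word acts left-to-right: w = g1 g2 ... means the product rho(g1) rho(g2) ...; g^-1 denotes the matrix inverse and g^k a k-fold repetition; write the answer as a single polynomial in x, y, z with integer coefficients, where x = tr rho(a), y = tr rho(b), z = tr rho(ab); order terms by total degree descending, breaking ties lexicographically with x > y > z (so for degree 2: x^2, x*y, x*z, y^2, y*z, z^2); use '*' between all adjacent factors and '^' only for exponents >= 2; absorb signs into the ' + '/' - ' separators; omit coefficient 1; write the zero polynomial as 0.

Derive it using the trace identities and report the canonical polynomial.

apply: tr(b a b) = tr(b)*tr(a b) - tr(a) = y*z - x
apply: tr(b a b^2) = tr(b)*tr(b a b) - tr(b a) = y^2*z - x*y - z
tr(a b a b) = tr(b a)*tr(b a) - tr(1)   [split at repeated b] = z^2 - 2
use: tr(a b a) = tr(a)*tr(b a) - tr(b) = x*z - y
tr(b a b^2 a) = tr(b)*tr(a b a b) - tr(a b a) = y*z^2 - x*z - y
use: tr(a^-1 b a b^2) = tr(b a b^2)*tr(a) - tr(b a b^2 a) = x*y^2*z - x^2*y - y*z^2 + y
tr(a^-1 b a b^2 a^-1) = tr(a^-1 b a b^2)*tr(a) - tr(a^-1 b a b^2 a) = x^2*y^2*z - x^3*y - x*y*z^2 - y^2*z + 2*x*y + z
tr(b a^-3 b a b) = tr(a^-1 b a b^2 a^-1)*tr(a) - tr(a^-1 b a b^2) = x^3*y^2*z - x^4*y - x^2*y*z^2 - 2*x*y^2*z + 3*x^2*y + y*z^2 + x*z - y
apply: tr(b a b a b a) = tr(b a b a)*tr(b a) - tr(a b)   [split at repeated b] = z^3 - 3*z
tr(b a b a b a^-1) = tr(b a b a b)*tr(a) - tr(b a b a b a) = x*y*z^2 - x^2*z - z^3 - x*y + 3*z
apply: tr(a^-1 b a b a b a^-1) = tr(b a b a b a^-1)*tr(a) - tr(b a b a b) = x^2*y*z^2 - x^3*z - x*z^3 - x^2*y - y*z^2 + 4*x*z + y
use: tr(b a^-3 b a b a) = tr(a^-1 b a b a b a^-1)*tr(a) - tr(a^-1 b a b a b) = x^3*y*z^2 - x^4*z - x^2*z^3 - x^3*y - 2*x*y*z^2 + 5*x^2*z + z^3 + 2*x*y - 3*z
tr(a^-3 b a b a^-1 b) = tr(b a^-3 b a b)*tr(a) - tr(b a^-3 b a b a) = x^4*y^2*z - x^5*y - 2*x^3*y*z^2 + x^4*z - 2*x^2*y^2*z + x^2*z^3 + 4*x^3*y + 3*x*y*z^2 - 4*x^2*z - z^3 - 3*x*y + 3*z
use: tr(b a b a^-1 b) = tr(b^2 a b)*tr(a) - tr(b^2 a b a) = x*y^2*z - x^2*y - y*z^2 + y
apply: tr(b a b a^-1 b a^-1) = tr(b a b a^-1 b)*tr(a) - tr(b a b a^-1 b a) = x^2*y^2*z - x^3*y - 2*x*y*z^2 + x^2*z + z^3 + 2*x*y - 3*z
tr(a^-2 b a b a^-1 b) = tr(b a b a^-1 b a^-1)*tr(a) - tr(b a b a^-1 b) = x^3*y^2*z - x^4*y - 2*x^2*y*z^2 + x^3*z - x*y^2*z + x*z^3 + 3*x^2*y + y*z^2 - 3*x*z - y
apply: tr(b a^-4 b a b a^-1) = tr(a^-3 b a b a^-1 b)*tr(a) - tr(a^-3 b a b a^-1 b a) = x^5*y^2*z - x^6*y - 2*x^4*y*z^2 + x^5*z - 3*x^3*y^2*z + x^3*z^3 + 5*x^4*y + 5*x^2*y*z^2 - 5*x^3*z + x*y^2*z - 2*x*z^3 - 6*x^2*y - y*z^2 + 6*x*z + y

x^5*y^2*z - x^6*y - 2*x^4*y*z^2 + x^5*z - 3*x^3*y^2*z + x^3*z^3 + 5*x^4*y + 5*x^2*y*z^2 - 5*x^3*z + x*y^2*z - 2*x*z^3 - 6*x^2*y - y*z^2 + 6*x*z + y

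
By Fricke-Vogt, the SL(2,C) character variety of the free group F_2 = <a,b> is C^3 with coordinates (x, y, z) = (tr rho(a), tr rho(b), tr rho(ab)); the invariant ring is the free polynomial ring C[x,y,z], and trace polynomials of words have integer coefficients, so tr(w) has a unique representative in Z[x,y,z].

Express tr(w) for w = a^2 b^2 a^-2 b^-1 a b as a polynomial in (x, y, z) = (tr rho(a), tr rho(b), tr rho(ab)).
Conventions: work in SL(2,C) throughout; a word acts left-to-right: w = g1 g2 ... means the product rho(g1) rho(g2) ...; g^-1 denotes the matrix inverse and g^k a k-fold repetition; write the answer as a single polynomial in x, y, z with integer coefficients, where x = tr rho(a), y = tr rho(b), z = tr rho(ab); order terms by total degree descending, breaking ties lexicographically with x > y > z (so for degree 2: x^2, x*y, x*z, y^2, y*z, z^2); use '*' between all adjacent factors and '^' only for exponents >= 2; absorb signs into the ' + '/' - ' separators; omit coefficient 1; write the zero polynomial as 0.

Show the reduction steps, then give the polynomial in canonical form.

-x^3*y^2*z^2 + x^4*y*z + 2*x^2*y^3*z + x^2*y*z^3 - x^3*y^2 - x*y^4 - x*y^2*z^2 - 4*x^2*y*z + 4*x*y^2 + y*z - x

so tr(b a b a) = tr(a b) tr(a b) - tr(1) = z^2 - 2
tr(b a b) = tr(b) tr(a b) - tr(a) = y*z - x
tr(a b a^2 b) = tr(a) tr(b a b a) - tr(b a b) = x*z^2 - y*z - x
reduce: tr(a^2 b) = tr(a) tr(b a) - tr(b) = x*z - y
reduce: tr(a^2) = tr(a) tr(a) - tr(1) = x^2 - 2
reduce: tr(b a^2 b) = tr(b) tr(a^2 b) - tr(a^2) = x*y*z - x^2 - y^2 + 2
tr(a^2 b a^2 b) = tr(a) tr(b a^2 b a) - tr(b a^2 b) = x^2*z^2 - 2*x*y*z + y^2 - 2
tr(b a^3) = tr(a) tr(b a^2) - tr(b a) = x^2*z - x*y - z
tr(a^2 b a^2) = tr(a) tr(b a^3) - tr(b a^2) = x^3*z - x^2*y - 2*x*z + y
so tr(a b a^2 b^2 a) = tr(b) tr(a^2 b a^2 b) - tr(a^2 b a^2) = x^2*y*z^2 - x^3*z - 2*x*y^2*z + x^2*y + y^3 + 2*x*z - 3*y
tr(a b a b a b) = tr(b a) tr(b a b a) - tr(b^-1 a^-1) = z^3 - 3*z
tr(b^2 a b a b a) = tr(b) tr(a b a b a b) - tr(a b a b a) = y*z^3 - x*z^2 - 2*y*z + x
so tr(b a b a b) = tr(b) tr(a b a b) - tr(a b a) = y*z^2 - x*z - y
so tr(b^2 a b a b) = tr(b) tr(b a b a b) - tr(b a b a) = y^2*z^2 - x*y*z - y^2 - z^2 + 2
so tr(a b a^2 b^2 a b) = tr(a) tr(b^2 a b a b a) - tr(b^2 a b a b) = x*y*z^3 - x^2*z^2 - y^2*z^2 - x*y*z + x^2 + y^2 + z^2 - 2
reduce: tr(b^-1 a b a^2 b^2 a) = tr(a b a^2 b^2 a) tr(b) - tr(a b a^2 b^2 a b) = x^2*y^2*z^2 - x^3*y*z - 2*x*y^3*z - x*y*z^3 + x^2*y^2 + x^2*z^2 + y^4 + y^2*z^2 + 3*x*y*z - x^2 - 4*y^2 - z^2 + 2
tr(a^-1 b^-1 a b a^2 b^2) = tr(b^-1 a b a^2 b^2) tr(a) - tr(b^-1 a b a^2 b^2 a) = -x^2*y^2*z^2 + x^3*y*z + 2*x*y^3*z + x*y*z^3 - x^2*y^2 - y^4 - y^2*z^2 - 4*x*y*z + 4*y^2 + z^2 - 2
reduce: tr(a^2 b^2 a^-2 b^-1 a b) = tr(a^-1 b^-1 a b a^2 b^2) tr(a) - tr(a^-1 b^-1 a b a^2 b^2 a) = -x^3*y^2*z^2 + x^4*y*z + 2*x^2*y^3*z + x^2*y*z^3 - x^3*y^2 - x*y^4 - x*y^2*z^2 - 4*x^2*y*z + 4*x*y^2 + y*z - x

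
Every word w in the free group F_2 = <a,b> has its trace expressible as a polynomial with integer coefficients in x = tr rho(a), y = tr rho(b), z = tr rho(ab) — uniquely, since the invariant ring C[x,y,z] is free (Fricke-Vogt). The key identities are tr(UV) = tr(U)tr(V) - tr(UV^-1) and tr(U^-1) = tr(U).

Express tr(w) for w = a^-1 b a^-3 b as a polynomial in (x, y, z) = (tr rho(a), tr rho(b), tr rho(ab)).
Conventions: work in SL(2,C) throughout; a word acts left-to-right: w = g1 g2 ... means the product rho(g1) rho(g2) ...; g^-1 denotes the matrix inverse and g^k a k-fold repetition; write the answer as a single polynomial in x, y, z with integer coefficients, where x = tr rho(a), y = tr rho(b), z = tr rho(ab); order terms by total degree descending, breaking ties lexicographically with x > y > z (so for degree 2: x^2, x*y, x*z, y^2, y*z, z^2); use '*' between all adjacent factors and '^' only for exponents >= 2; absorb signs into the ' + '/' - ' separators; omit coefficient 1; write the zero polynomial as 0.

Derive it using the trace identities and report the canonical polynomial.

apply: trace(b^2) = trace(b)*trace(b) - trace(1)  (reduce the b square) = y^2 - 2
trace(b^2 a) = trace(b)*trace(a b) - trace(a)  (reduce the b square) = y*z - x
trace(b^2 a^-1) = trace(b^2)*trace(a) - trace(b^2 a)  (eliminate a^-1) = x*y^2 - y*z - x
apply: trace(b a^-2 b) = trace(b^2 a^-1)*trace(a) - trace(b^2)  (eliminate a^-1) = x^2*y^2 - x*y*z - x^2 - y^2 + 2
trace(b a b a) = trace(b a)*trace(b a) - trace(1)  (split on b) = z^2 - 2
trace(a^-1 b a b) = trace(b a b)*trace(a) - trace(b a b a)  (eliminate a^-1) = x*y*z - x^2 - z^2 + 2
use: trace(b a^-2 b a) = trace(a^-1 b a b)*trace(a) - trace(a^-1 b a b a)  (eliminate a^-1) = x^2*y*z - x^3 - x*z^2 - y*z + 3*x
trace(b a^-1 b a^-2) = trace(b a^-2 b)*trace(a) - trace(b a^-2 b a)  (eliminate a^-1) = x^3*y^2 - 2*x^2*y*z - x*y^2 + x*z^2 + y*z - x
apply: trace(b a^-1 b a^-1) = trace(b a^-1 b)*trace(a) - trace(b a^-1 b a)  (eliminate a^-1) = x^2*y^2 - 2*x*y*z + z^2 - 2
apply: trace(a^-1 b a^-3 b) = trace(b a^-1 b a^-2)*trace(a) - trace(b a^-1 b a^-1)  (eliminate a^-1) = x^4*y^2 - 2*x^3*y*z - 2*x^2*y^2 + x^2*z^2 + 3*x*y*z - x^2 - z^2 + 2

x^4*y^2 - 2*x^3*y*z - 2*x^2*y^2 + x^2*z^2 + 3*x*y*z - x^2 - z^2 + 2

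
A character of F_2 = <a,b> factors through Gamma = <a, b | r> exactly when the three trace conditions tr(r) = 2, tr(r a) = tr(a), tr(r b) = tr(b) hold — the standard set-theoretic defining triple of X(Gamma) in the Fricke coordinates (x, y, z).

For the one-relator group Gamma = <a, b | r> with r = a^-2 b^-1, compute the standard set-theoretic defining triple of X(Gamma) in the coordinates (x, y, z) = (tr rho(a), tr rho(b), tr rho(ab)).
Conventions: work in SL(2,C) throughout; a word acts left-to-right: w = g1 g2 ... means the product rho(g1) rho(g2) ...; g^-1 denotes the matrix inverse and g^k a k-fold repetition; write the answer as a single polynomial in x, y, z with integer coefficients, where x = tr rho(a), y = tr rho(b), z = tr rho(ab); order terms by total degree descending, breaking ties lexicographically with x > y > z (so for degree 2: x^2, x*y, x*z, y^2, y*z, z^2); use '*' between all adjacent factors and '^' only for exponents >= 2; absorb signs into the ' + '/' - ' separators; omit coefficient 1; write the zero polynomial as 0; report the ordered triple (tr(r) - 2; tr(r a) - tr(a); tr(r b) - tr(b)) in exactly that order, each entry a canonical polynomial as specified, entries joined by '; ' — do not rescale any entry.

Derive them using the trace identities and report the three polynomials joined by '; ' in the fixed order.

x*z - y - 2; -x + z; x^2 - y - 2

trace(a^-1) = trace(a) = x
trace(a^-2) = trace(a^-1)*trace(a) - trace(1) = x^2 - 2
trace(b a^-1) = trace(b)*trace(a) - trace(b a) = x*y - z
trace(a^-2 b) = trace(b a^-1)*trace(a) - trace(b) = x^2*y - x*z - y
trace(a^-2 b^-1) = trace(a^-2)*trace(b) - trace(a^-2 b) = x*z - y
assemble the triple (trace(r) - 2; trace(r a) - x; trace(r b) - y)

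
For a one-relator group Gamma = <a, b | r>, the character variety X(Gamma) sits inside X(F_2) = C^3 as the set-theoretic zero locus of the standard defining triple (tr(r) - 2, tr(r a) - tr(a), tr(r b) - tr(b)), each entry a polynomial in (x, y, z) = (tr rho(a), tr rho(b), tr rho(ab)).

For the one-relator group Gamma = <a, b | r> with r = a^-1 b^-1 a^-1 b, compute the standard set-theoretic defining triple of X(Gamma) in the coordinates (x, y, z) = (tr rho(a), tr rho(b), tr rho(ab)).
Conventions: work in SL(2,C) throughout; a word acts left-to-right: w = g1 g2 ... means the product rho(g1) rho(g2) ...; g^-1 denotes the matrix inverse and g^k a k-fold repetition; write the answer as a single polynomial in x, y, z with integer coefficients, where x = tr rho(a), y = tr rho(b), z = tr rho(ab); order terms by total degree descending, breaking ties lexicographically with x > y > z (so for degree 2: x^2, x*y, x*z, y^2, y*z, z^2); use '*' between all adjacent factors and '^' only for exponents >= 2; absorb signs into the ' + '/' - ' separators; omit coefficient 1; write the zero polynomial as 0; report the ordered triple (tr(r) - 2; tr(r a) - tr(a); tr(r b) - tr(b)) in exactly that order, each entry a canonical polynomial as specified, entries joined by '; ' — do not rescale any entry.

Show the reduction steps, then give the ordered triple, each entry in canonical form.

tr(a^-1) = tr(a) = x
reduce: tr(b a b) = tr(b) tr(a b) - tr(a)  (reduce the b square) = y*z - x
tr(b a b a) = tr(a b) tr(a b) - tr(1)  (split on a) = z^2 - 2
reduce: tr(a^-1 b a b) = tr(b a b) tr(a) - tr(b a b a)  (eliminate a^-1) = x*y*z - x^2 - z^2 + 2
tr(b^-1 a^-1 b a) = tr(a^-1 b a) tr(b) - tr(a^-1 b a b)  (eliminate b^-1) = -x*y*z + x^2 + y^2 + z^2 - 2
reduce: tr(a^-1 b^-1 a^-1 b) = tr(b^-1 a^-1 b) tr(a) - tr(b^-1 a^-1 b a)  (eliminate a^-1) = x*y*z - y^2 - z^2 + 2
tr(b^2) = tr(b) tr(b) - tr(1) = y^2 - 2
so tr(b^2 a^-1) = tr(b^2) tr(a) - tr(b^2 a) = x*y^2 - y*z - x
tr(a^-1 b^2 a^-1) = tr(b^2 a^-1) tr(a) - tr(b^2) = x^2*y^2 - x*y*z - x^2 - y^2 + 2
tr(b^3) = tr(b) tr(b^2) - tr(b) = y^3 - 3*y
so tr(b^3 a) = tr(b) tr(b a b) - tr(b a) = y^2*z - x*y - z
reduce: tr(b a^-1 b^2) = tr(b^3) tr(a) - tr(b^3 a) = x*y^3 - y^2*z - 2*x*y + z
so tr(a b a) = tr(a) tr(b a) - tr(b) = x*z - y
so tr(b^2 a b a) = tr(b) tr(a b a b) - tr(a b a) = y*z^2 - x*z - y
tr(b a^-1 b^2 a) = tr(b^2 a b) tr(a) - tr(b^2 a b a) = x*y^2*z - x^2*y - y*z^2 + y
reduce: tr(a^-1 b^2 a^-1 b) = tr(b a^-1 b^2) tr(a) - tr(b a^-1 b^2 a) = x^2*y^3 - 2*x*y^2*z - x^2*y + y*z^2 + x*z - y
reduce: tr(a^-1 b^-1 a^-1 b^2) = tr(a^-1 b^2 a^-1) tr(b) - tr(a^-1 b^2 a^-1 b) = x*y^2*z - y^3 - y*z^2 - x*z + 3*y
assemble the triple (tr(r) - 2; tr(r a) - x; tr(r b) - y)

x*y*z - y^2 - z^2; 0; x*y^2*z - y^3 - y*z^2 - x*z + 2*y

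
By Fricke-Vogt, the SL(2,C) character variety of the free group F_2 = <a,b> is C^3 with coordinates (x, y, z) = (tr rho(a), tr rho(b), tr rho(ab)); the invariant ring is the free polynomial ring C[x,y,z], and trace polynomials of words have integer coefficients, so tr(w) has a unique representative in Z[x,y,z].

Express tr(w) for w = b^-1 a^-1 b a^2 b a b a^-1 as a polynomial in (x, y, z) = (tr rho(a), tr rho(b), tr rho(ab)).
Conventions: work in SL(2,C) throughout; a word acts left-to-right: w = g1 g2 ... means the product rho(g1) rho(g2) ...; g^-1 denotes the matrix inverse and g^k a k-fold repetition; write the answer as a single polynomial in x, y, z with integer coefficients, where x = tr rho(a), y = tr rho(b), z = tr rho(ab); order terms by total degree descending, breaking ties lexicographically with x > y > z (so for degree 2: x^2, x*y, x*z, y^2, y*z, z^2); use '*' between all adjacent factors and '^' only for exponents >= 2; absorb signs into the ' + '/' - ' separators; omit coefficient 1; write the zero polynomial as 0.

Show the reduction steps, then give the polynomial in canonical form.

trace(b^2 a) = trace(b)*trace(a b) - trace(a)  (reduce the b square) = y*z - x
trace(b^2) = trace(b)*trace(b) - trace(1)  (reduce the b square) = y^2 - 2
reduce: trace(b a^2 b) = trace(a)*trace(b^2 a) - trace(b^2)  (reduce the a square) = x*y*z - x^2 - y^2 + 2
trace(b a b a) = trace(a b)*trace(a b) - trace(1)  (split on a) = z^2 - 2
reduce: trace(a^2 b a b) = trace(a)*trace(b a b a) - trace(b a b)  (reduce the a square) = x*z^2 - y*z - x
reduce: trace(a b a) = trace(a)*trace(b a) - trace(b)  (reduce the a square) = x*z - y
trace(a^2 b a) = trace(a)*trace(a b a) - trace(a b)  (reduce the a square) = x^2*z - x*y - z
so trace(b a^2 b a b) = trace(b)*trace(a^2 b a b) - trace(a^2 b a)  (reduce the b square) = x*y*z^2 - x^2*z - y^2*z + z
trace(b a b a b a) = trace(b a)*trace(b a b a) - trace(b^-1 a^-1)  (split on b) = z^3 - 3*z
trace(b a b a b) = trace(b)*trace(a b a b) - trace(a b a)  (reduce the b square) = y*z^2 - x*z - y
reduce: trace(a^2 b a b a b) = trace(a)*trace(b a b a b a) - trace(b a b a b)  (reduce the a square) = x*z^3 - y*z^2 - 2*x*z + y
trace(a^2 b a b a) = trace(a)*trace(a b a b a) - trace(a b a b)  (reduce the a square) = x^2*z^2 - x*y*z - x^2 - z^2 + 2
trace(b a^2 b a b a b) = trace(b)*trace(a^2 b a b a b) - trace(a^2 b a b a)  (reduce the b square) = x*y*z^3 - x^2*z^2 - y^2*z^2 - x*y*z + x^2 + y^2 + z^2 - 2
reduce: trace(b a b a b a b a) = trace(a b a b)*trace(a b a b) - trace(1)  (split on a) = z^4 - 4*z^2 + 2
so trace(b a b a b a b) = trace(b)*trace(a b a b a b) - trace(a b a b a)  (reduce the b square) = y*z^3 - x*z^2 - 2*y*z + x
trace(b a^2 b a b a b a) = trace(a)*trace(b a b a b a b a) - trace(b a b a b a b)  (reduce the a square) = x*z^4 - y*z^3 - 3*x*z^2 + 2*y*z + x
reduce: trace(a^-1 b a^2 b a b a b) = trace(b a^2 b a b a b)*trace(a) - trace(b a^2 b a b a b a)  (eliminate a^-1) = x^2*y*z^3 - x^3*z^2 - x*y^2*z^2 - x*z^4 - x^2*y*z + y*z^3 + x^3 + x*y^2 + 4*x*z^2 - 2*y*z - 3*x
trace(b^-1 a^-1 b a^2 b a b a) = trace(a^-1 b a^2 b a b a)*trace(b) - trace(a^-1 b a^2 b a b a b)  (eliminate b^-1) = -x^2*y*z^3 + x^3*z^2 + 2*x*y^2*z^2 + x*z^4 - y^3*z - y*z^3 - x^3 - x*y^2 - 4*x*z^2 + 3*y*z + 3*x
so trace(b^-1 a^-1 b a^2 b a b a^-1) = trace(b^-1 a^-1 b a^2 b a b)*trace(a) - trace(b^-1 a^-1 b a^2 b a b a)  (eliminate a^-1) = x^2*y*z^3 - x^3*z^2 - 2*x*y^2*z^2 - x*z^4 + x^2*y*z + y^3*z + y*z^3 + 4*x*z^2 - 3*y*z - x

x^2*y*z^3 - x^3*z^2 - 2*x*y^2*z^2 - x*z^4 + x^2*y*z + y^3*z + y*z^3 + 4*x*z^2 - 3*y*z - x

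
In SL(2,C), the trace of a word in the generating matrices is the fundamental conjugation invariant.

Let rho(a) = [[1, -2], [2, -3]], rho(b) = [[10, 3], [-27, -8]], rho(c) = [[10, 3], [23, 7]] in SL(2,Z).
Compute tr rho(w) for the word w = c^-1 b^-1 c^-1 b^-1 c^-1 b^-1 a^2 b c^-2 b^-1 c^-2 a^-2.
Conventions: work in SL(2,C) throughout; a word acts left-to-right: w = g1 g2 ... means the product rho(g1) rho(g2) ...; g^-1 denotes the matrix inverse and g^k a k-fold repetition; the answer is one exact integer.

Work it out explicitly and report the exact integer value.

344275087646

rho(c^-1) = [[7, -3], [-23, 10]]
... * rho(b^-1) = [[-8, -3], [27, 10]]  ->  [[-137, -51], [454, 169]]
... * rho(c^-1) = [[7, -3], [-23, 10]]  ->  [[214, -99], [-709, 328]]
... * rho(b^-1) = [[-8, -3], [27, 10]]  ->  [[-4385, -1632], [14528, 5407]]
... * rho(c^-1) = [[7, -3], [-23, 10]]  ->  [[6841, -3165], [-22665, 10486]]
... * rho(b^-1) = [[-8, -3], [27, 10]]  ->  [[-140183, -52173], [464442, 172855]]
... * rho(a) = [[1, -2], [2, -3]]  ->  [[-244529, 436885], [810152, -1447449]]
... * rho(a) = [[1, -2], [2, -3]]  ->  [[629241, -821597], [-2084746, 2722043]]
... * rho(b) = [[10, 3], [-27, -8]]  ->  [[28475529, 8460499], [-94342621, -28030582]]
... * rho(c^-1) = [[7, -3], [-23, 10]]  ->  [[4737226, -821597], [-15694961, 2722043]]
... * rho(c^-1) = [[7, -3], [-23, 10]]  ->  [[52057313, -22427648], [-172471716, 74305313]]
... * rho(b^-1) = [[-8, -3], [27, 10]]  ->  [[-1022005000, -380448419], [3386017179, 1260468278]]
... * rho(c^-1) = [[7, -3], [-23, 10]]  ->  [[1596278637, -738469190], [-5288650141, 2446631243]]
... * rho(c^-1) = [[7, -3], [-23, 10]]  ->  [[28158741829, -12173527811], [-93293069576, 40332262853]]
... * rho(a^-1) = [[-3, 2], [-2, 1]]  ->  [[-60129169865, 44143955847], [199214683022, -146253876299]]
... * rho(a^-1) = [[-3, 2], [-2, 1]]  ->  [[92099597901, -76114383883], [-305136296468, 252175489745]]
tr = 92099597901 + 252175489745 = 344275087646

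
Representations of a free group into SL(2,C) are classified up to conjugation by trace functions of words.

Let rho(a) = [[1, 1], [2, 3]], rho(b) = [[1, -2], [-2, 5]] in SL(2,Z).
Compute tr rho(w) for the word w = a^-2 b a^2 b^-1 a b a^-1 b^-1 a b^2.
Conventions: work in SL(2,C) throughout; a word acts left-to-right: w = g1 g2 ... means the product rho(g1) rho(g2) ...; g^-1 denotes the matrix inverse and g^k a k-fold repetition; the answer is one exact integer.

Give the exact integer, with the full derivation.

rho(a^-1) = [[3, -1], [-2, 1]]
... * rho(a^-1) = [[3, -1], [-2, 1]]  ->  [[11, -4], [-8, 3]]
... * rho(b) = [[1, -2], [-2, 5]]  ->  [[19, -42], [-14, 31]]
... * rho(a) = [[1, 1], [2, 3]]  ->  [[-65, -107], [48, 79]]
... * rho(a) = [[1, 1], [2, 3]]  ->  [[-279, -386], [206, 285]]
... * rho(b^-1) = [[5, 2], [2, 1]]  ->  [[-2167, -944], [1600, 697]]
... * rho(a) = [[1, 1], [2, 3]]  ->  [[-4055, -4999], [2994, 3691]]
... * rho(b) = [[1, -2], [-2, 5]]  ->  [[5943, -16885], [-4388, 12467]]
... * rho(a^-1) = [[3, -1], [-2, 1]]  ->  [[51599, -22828], [-38098, 16855]]
... * rho(b^-1) = [[5, 2], [2, 1]]  ->  [[212339, 80370], [-156780, -59341]]
... * rho(a) = [[1, 1], [2, 3]]  ->  [[373079, 453449], [-275462, -334803]]
... * rho(b) = [[1, -2], [-2, 5]]  ->  [[-533819, 1521087], [394144, -1123091]]
... * rho(b) = [[1, -2], [-2, 5]]  ->  [[-3575993, 8673073], [2640326, -6403743]]
tr = -3575993 + -6403743 = -9979736

-9979736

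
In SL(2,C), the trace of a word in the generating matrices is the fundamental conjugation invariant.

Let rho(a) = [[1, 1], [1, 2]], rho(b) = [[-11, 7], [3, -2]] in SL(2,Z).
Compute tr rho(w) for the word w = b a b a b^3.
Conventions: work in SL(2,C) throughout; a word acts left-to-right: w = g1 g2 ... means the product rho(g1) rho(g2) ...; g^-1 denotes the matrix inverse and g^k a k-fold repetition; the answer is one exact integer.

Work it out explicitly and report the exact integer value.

-49597

rho(b) = [[-11, 7], [3, -2]]
... * rho(a) = [[1, 1], [1, 2]]  ->  [[-4, 3], [1, -1]]
... * rho(b) = [[-11, 7], [3, -2]]  ->  [[53, -34], [-14, 9]]
... * rho(a) = [[1, 1], [1, 2]]  ->  [[19, -15], [-5, 4]]
... * rho(b) = [[-11, 7], [3, -2]]  ->  [[-254, 163], [67, -43]]
... * rho(b) = [[-11, 7], [3, -2]]  ->  [[3283, -2104], [-866, 555]]
... * rho(b) = [[-11, 7], [3, -2]]  ->  [[-42425, 27189], [11191, -7172]]
tr = -42425 + -7172 = -49597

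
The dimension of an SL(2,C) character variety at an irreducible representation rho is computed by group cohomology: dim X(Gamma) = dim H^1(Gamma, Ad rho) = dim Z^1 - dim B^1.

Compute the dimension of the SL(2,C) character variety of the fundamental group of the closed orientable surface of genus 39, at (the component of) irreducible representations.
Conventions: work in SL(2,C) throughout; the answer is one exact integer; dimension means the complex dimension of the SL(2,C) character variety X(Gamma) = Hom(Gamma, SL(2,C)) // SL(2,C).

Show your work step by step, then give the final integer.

pi_1 of the closed genus-39 surface has 78 generators bound by the single product-of-commutators relator.
A cocycle assigns one sl_2 vector per generator subject to the relator condition d_2(z) = 0: dim of the unconstrained space is 3*2g = 234.
H^2 = coker(d_2) is dual to H^0 = 0 at irreducible rho (Poincare duality), so d_2 is onto: dim Z^1 = 231.
dim B^1 = 3 (coboundaries, injective at irreducible rho).
dim X = dim H^1 = 231 - 3 = 228.

228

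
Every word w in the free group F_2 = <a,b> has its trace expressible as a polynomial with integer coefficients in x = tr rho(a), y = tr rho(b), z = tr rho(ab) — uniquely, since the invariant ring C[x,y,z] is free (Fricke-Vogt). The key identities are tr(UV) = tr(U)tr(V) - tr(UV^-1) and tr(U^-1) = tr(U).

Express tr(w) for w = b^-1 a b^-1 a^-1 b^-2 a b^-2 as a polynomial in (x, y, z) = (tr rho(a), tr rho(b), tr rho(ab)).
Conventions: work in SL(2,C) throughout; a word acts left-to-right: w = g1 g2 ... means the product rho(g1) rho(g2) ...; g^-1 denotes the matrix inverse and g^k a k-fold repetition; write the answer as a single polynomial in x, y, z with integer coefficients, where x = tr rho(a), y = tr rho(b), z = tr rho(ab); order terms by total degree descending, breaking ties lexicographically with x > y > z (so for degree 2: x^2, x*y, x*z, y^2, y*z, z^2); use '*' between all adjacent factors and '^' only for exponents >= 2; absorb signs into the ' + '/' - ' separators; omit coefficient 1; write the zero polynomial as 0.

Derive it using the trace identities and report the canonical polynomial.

and trace(a^2) = trace(a) * trace(a) - trace(1) = x^2 - 2
trace(a^2 b) = trace(a) * trace(b a) - trace(b) = x*z - y
and trace(b^-1 a^2) = trace(a^2) * trace(b) - trace(a^2 b) = x^2*y - x*z - y
and trace(a b^-2 a) = trace(b^-1 a^2) * trace(b) - trace(b^-1 a^2 b) = x^2*y^2 - x*y*z - x^2 - y^2 + 2
next, trace(a b a b) = trace(b a) * trace(b a) - trace(1) = z^2 - 2
next, trace(a b a b^-1) = trace(a b a) * trace(b) - trace(a b a b) = x*y*z - y^2 - z^2 + 2
and trace(a b^-2 a b) = trace(a b a b^-1) * trace(b) - trace(a b a) = x*y^2*z - y^3 - y*z^2 - x*z + 3*y
trace(b^-1 a b^-2 a) = trace(a b^-2 a) * trace(b) - trace(a b^-2 a b) = x^2*y^3 - 2*x*y^2*z - x^2*y + y*z^2 + x*z - y
trace(b^-1 a b^-2 a b^-1) = trace(b^-1 a b^-2 a) * trace(b) - trace(b^-1 a b^-2 a b) = x^2*y^4 - 2*x*y^3*z - 2*x^2*y^2 + y^2*z^2 + 2*x*y*z + x^2 - 2
trace(b^-2 a b^-3 a) = trace(b^-1 a b^-2 a b^-1) * trace(b) - trace(b^-1 a b^-2 a) = x^2*y^5 - 2*x*y^4*z - 3*x^2*y^3 + y^3*z^2 + 4*x*y^2*z + 2*x^2*y - y*z^2 - x*z - y
and trace(b^-1 a b^-1 a) = trace(a b^-1 a) * trace(b) - trace(a b^-1 a b) = x^2*y^2 - 2*x*y*z + z^2 - 2
trace(b^-1 a b^-3 a) = trace(b^-2 a b^-1 a) * trace(b) - trace(b^-2 a b^-1 a b) = x^2*y^4 - 2*x*y^3*z - 2*x^2*y^2 + y^2*z^2 + 3*x*y*z - y^2 - z^2 + 2
next, trace(b^-2 a b^-3 a b^-1) = trace(b^-2 a b^-3 a) * trace(b) - trace(b^-2 a b^-3 a b) = x^2*y^6 - 2*x*y^5*z - 4*x^2*y^4 + y^4*z^2 + 6*x*y^3*z + 4*x^2*y^2 - 2*y^2*z^2 - 4*x*y*z + z^2 - 2
trace(a^3) = trace(a) * trace(a^2) - trace(a) = x^3 - 3*x
trace(a^3 b) = trace(a) * trace(a b a) - trace(a b) = x^2*z - x*y - z
trace(a b^-1 a^2) = trace(a^3) * trace(b) - trace(a^3 b) = x^3*y - x^2*z - 2*x*y + z
next, trace(b a b) = trace(b) * trace(a b) - trace(a) = y*z - x
trace(a^2 b a b) = trace(a) * trace(b a b a) - trace(b a b) = x*z^2 - y*z - x
trace(a b^-1 a^2 b) = trace(a^2 b a) * trace(b) - trace(a^2 b a b) = x^2*y*z - x*y^2 - x*z^2 + x
next, trace(a b^-1 a b^-1 a) = trace(a b^-1 a^2) * trace(b) - trace(a b^-1 a^2 b) = x^3*y^2 - 2*x^2*y*z - x*y^2 + x*z^2 + y*z - x
next, trace(a b a b a b) = trace(a b) * trace(a b a b) - trace(a^-1 b^-1) = z^3 - 3*z
trace(a b a b^-1 a b) = trace(a b a b a) * trace(b) - trace(a b a b a b) = x*y*z^2 - y^2*z - z^3 - x*y + 3*z
and trace(a b^-1 a b^-1 a b) = trace(a b a b^-1 a) * trace(b) - trace(a b a b^-1 a b) = x^2*y^2*z - x*y^3 - 2*x*y*z^2 + y^2*z + z^3 + 2*x*y - 3*z
trace(a b^-1 a b^-1 a b^-1) = trace(a b^-1 a b^-1 a) * trace(b) - trace(a b^-1 a b^-1 a b) = x^3*y^3 - 3*x^2*y^2*z + 3*x*y*z^2 - z^3 - 3*x*y + 3*z
and trace(b^-1 a b^-1 a b^-1 a b^-1) = trace(a b^-1 a b^-1 a b^-1) * trace(b) - trace(a b^-1 a b^-1 a) = x^3*y^4 - 3*x^2*y^3*z - x^3*y^2 + 3*x*y^2*z^2 + 2*x^2*y*z - y*z^3 - 2*x*y^2 - x*z^2 + 2*y*z + x
next, trace(b^-1 a b^-3 a b^-1 a) = trace(b^-1 a b^-1 a b^-1 a b^-1) * trace(b) - trace(b^-1 a b^-1 a b^-1 a) = x^3*y^5 - 3*x^2*y^4*z - 2*x^3*y^3 + 3*x*y^3*z^2 + 5*x^2*y^2*z - y^2*z^3 - 2*x*y^3 - 4*x*y*z^2 + 2*y^2*z + z^3 + 4*x*y - 3*z
next, trace(b^-1 a^3 b^-1) = trace(a^3 b^-1) * trace(b) - trace(a^3) = x^3*y^2 - x^2*y*z - x^3 - 2*x*y^2 + y*z + 3*x
trace(a^2 b^-3 a) = trace(b^-1 a^3 b^-1) * trace(b) - trace(b^-1 a^3) = x^3*y^3 - x^2*y^2*z - 2*x^3*y - 2*x*y^3 + x^2*z + y^2*z + 5*x*y - z
next, trace(a b a^2 b^-1) = trace(a b a^2) * trace(b) - trace(a b a^2 b) = x^2*y*z - x*y^2 - x*z^2 + x
next, trace(a b a^2 b^-2) = trace(a b a^2 b^-1) * trace(b) - trace(a b a^2) = x^2*y^2*z - x*y^3 - x*y*z^2 - x^2*z + 2*x*y + z
trace(a^2 b^-3 a b) = trace(a b a^2 b^-2) * trace(b) - trace(a b a^2 b^-1) = x^2*y^3*z - x*y^4 - x*y^2*z^2 - 2*x^2*y*z + 3*x*y^2 + x*z^2 + y*z - x
and trace(a b^-3 a b^-1 a) = trace(a^2 b^-3 a) * trace(b) - trace(a^2 b^-3 a b) = x^3*y^4 - 2*x^2*y^3*z - 2*x^3*y^2 - x*y^4 + x*y^2*z^2 + 3*x^2*y*z + y^3*z + 2*x*y^2 - x*z^2 - 2*y*z + x
and trace(b^-2 a b^-3 a b^-1 a) = trace(b^-1 a b^-3 a b^-1 a) * trace(b) - trace(b^-1 a b^-3 a b^-1 a b) = x^3*y^6 - 3*x^2*y^5*z - 3*x^3*y^4 + 3*x*y^4*z^2 + 7*x^2*y^3*z - y^3*z^3 + 2*x^3*y^2 - x*y^4 - 5*x*y^2*z^2 - 3*x^2*y*z + y^3*z + y*z^3 + 2*x*y^2 + x*z^2 - y*z - x
trace(b^-1 a b^-1 a^-1 b^-2 a b^-2) = trace(b^-2 a b^-3 a b^-1) * trace(a) - trace(b^-2 a b^-3 a b^-1 a) = x^2*y^5*z - x^3*y^4 - 2*x*y^4*z^2 - x^2*y^3*z + y^3*z^3 + 2*x^3*y^2 + x*y^4 + 3*x*y^2*z^2 - x^2*y*z - y^3*z - y*z^3 - 2*x*y^2 + y*z - x

x^2*y^5*z - x^3*y^4 - 2*x*y^4*z^2 - x^2*y^3*z + y^3*z^3 + 2*x^3*y^2 + x*y^4 + 3*x*y^2*z^2 - x^2*y*z - y^3*z - y*z^3 - 2*x*y^2 + y*z - x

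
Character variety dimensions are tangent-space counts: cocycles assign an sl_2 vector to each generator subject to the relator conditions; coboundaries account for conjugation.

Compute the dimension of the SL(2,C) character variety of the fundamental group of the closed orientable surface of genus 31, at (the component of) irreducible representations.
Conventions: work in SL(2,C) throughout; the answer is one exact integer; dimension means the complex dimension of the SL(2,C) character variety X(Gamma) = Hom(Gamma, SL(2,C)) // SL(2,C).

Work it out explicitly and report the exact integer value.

pi_1 of the closed genus-31 surface has 62 generators bound by the single product-of-commutators relator.
Before the relator condition, cocycle space has dim 3*62 = 186.
d_2 is surjective at irreducible rho (its cokernel H^2 is dual to H^0 = 0), so dim Z^1 = 186 - 3 = 183.
dim B^1 = 3 (coboundaries, injective at irreducible rho).
dim X = dim H^1 = 183 - 3 = 180.

180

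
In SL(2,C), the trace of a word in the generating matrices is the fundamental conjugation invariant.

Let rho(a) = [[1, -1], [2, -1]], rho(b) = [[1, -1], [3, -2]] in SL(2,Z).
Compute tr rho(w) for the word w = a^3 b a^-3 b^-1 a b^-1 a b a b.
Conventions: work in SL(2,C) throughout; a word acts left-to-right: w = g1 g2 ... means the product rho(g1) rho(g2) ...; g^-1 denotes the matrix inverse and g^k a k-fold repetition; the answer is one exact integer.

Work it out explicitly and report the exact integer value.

8

rho(a) = [[1, -1], [2, -1]]
... * rho(a) = [[1, -1], [2, -1]]  ->  [[-1, 0], [0, -1]]
... * rho(a) = [[1, -1], [2, -1]]  ->  [[-1, 1], [-2, 1]]
... * rho(b) = [[1, -1], [3, -2]]  ->  [[2, -1], [1, 0]]
... * rho(a^-1) = [[-1, 1], [-2, 1]]  ->  [[0, 1], [-1, 1]]
... * rho(a^-1) = [[-1, 1], [-2, 1]]  ->  [[-2, 1], [-1, 0]]
... * rho(a^-1) = [[-1, 1], [-2, 1]]  ->  [[0, -1], [1, -1]]
... * rho(b^-1) = [[-2, 1], [-3, 1]]  ->  [[3, -1], [1, 0]]
... * rho(a) = [[1, -1], [2, -1]]  ->  [[1, -2], [1, -1]]
... * rho(b^-1) = [[-2, 1], [-3, 1]]  ->  [[4, -1], [1, 0]]
... * rho(a) = [[1, -1], [2, -1]]  ->  [[2, -3], [1, -1]]
... * rho(b) = [[1, -1], [3, -2]]  ->  [[-7, 4], [-2, 1]]
... * rho(a) = [[1, -1], [2, -1]]  ->  [[1, 3], [0, 1]]
... * rho(b) = [[1, -1], [3, -2]]  ->  [[10, -7], [3, -2]]
tr = 10 + -2 = 8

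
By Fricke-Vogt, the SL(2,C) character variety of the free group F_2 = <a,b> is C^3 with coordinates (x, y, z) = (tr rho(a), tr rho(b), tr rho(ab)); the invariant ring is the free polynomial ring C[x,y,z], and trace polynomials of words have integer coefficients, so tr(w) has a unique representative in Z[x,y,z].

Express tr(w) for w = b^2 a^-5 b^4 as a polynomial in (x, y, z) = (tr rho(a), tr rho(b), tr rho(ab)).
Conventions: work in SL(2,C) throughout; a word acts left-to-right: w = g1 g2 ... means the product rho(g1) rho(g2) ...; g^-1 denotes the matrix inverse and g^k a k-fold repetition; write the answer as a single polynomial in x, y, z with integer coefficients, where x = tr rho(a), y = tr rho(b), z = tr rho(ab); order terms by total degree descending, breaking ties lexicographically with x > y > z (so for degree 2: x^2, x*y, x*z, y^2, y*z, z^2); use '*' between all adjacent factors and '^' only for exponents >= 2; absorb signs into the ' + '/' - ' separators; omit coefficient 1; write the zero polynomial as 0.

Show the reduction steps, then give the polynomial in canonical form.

next, trace(b^2) = trace(b) trace(b) - trace(1)  (reduce the b square) = y^2 - 2
and trace(b^3) = trace(b) trace(b^2) - trace(b)  (reduce the b square) = y^3 - 3*y
next, trace(b^4) = trace(b) trace(b^3) - trace(b^2)  (reduce the b square) = y^4 - 4*y^2 + 2
trace(b^5) = trace(b) trace(b^4) - trace(b^3)  (reduce the b square) = y^5 - 5*y^3 + 5*y
trace(b^6) = trace(b) trace(b^5) - trace(b^4)  (reduce the b square) = y^6 - 6*y^4 + 9*y^2 - 2
trace(a b^2) = trace(b) trace(a b) - trace(a)  (reduce the b square) = y*z - x
trace(a b^3) = trace(b) trace(a b^2) - trace(a b)  (reduce the b square) = y^2*z - x*y - z
trace(a b^4) = trace(b) trace(a b^3) - trace(a b^2)  (reduce the b square) = y^3*z - x*y^2 - 2*y*z + x
and trace(b^4 a b) = trace(b) trace(a b^4) - trace(a b^3)  (reduce the b square) = y^4*z - x*y^3 - 3*y^2*z + 2*x*y + z
trace(b^6 a) = trace(b) trace(b^4 a b) - trace(b^4 a)  (reduce the b square) = y^5*z - x*y^4 - 4*y^3*z + 3*x*y^2 + 3*y*z - x
trace(b^6 a^-1) = trace(b^6) trace(a) - trace(b^6 a)  (eliminate a^-1) = x*y^6 - y^5*z - 5*x*y^4 + 4*y^3*z + 6*x*y^2 - 3*y*z - x
trace(a^-2 b^6) = trace(b^6 a^-1) trace(a) - trace(b^6)  (eliminate a^-1) = x^2*y^6 - x*y^5*z - 5*x^2*y^4 - y^6 + 4*x*y^3*z + 6*x^2*y^2 + 6*y^4 - 3*x*y*z - x^2 - 9*y^2 + 2
next, trace(a^-2 b^6 a^-1) = trace(a^-2 b^6) trace(a) - trace(a^-2 b^6 a)  (eliminate a^-1) = x^3*y^6 - x^2*y^5*z - 5*x^3*y^4 - 2*x*y^6 + 4*x^2*y^3*z + y^5*z + 6*x^3*y^2 + 11*x*y^4 - 3*x^2*y*z - 4*y^3*z - x^3 - 15*x*y^2 + 3*y*z + 3*x
trace(a^-2 b^6 a^-2) = trace(a^-2 b^6 a^-1) trace(a) - trace(a^-2 b^6)  (eliminate a^-1) = x^4*y^6 - x^3*y^5*z - 5*x^4*y^4 - 3*x^2*y^6 + 4*x^3*y^3*z + 2*x*y^5*z + 6*x^4*y^2 + 16*x^2*y^4 + y^6 - 3*x^3*y*z - 8*x*y^3*z - x^4 - 21*x^2*y^2 - 6*y^4 + 6*x*y*z + 4*x^2 + 9*y^2 - 2
next, trace(b^2 a^-5 b^4) = trace(a^-2 b^6 a^-2) trace(a) - trace(a^-2 b^6 a^-1)  (eliminate a^-1) = x^5*y^6 - x^4*y^5*z - 5*x^5*y^4 - 4*x^3*y^6 + 4*x^4*y^3*z + 3*x^2*y^5*z + 6*x^5*y^2 + 21*x^3*y^4 + 3*x*y^6 - 3*x^4*y*z - 12*x^2*y^3*z - y^5*z - x^5 - 27*x^3*y^2 - 17*x*y^4 + 9*x^2*y*z + 4*y^3*z + 5*x^3 + 24*x*y^2 - 3*y*z - 5*x

x^5*y^6 - x^4*y^5*z - 5*x^5*y^4 - 4*x^3*y^6 + 4*x^4*y^3*z + 3*x^2*y^5*z + 6*x^5*y^2 + 21*x^3*y^4 + 3*x*y^6 - 3*x^4*y*z - 12*x^2*y^3*z - y^5*z - x^5 - 27*x^3*y^2 - 17*x*y^4 + 9*x^2*y*z + 4*y^3*z + 5*x^3 + 24*x*y^2 - 3*y*z - 5*x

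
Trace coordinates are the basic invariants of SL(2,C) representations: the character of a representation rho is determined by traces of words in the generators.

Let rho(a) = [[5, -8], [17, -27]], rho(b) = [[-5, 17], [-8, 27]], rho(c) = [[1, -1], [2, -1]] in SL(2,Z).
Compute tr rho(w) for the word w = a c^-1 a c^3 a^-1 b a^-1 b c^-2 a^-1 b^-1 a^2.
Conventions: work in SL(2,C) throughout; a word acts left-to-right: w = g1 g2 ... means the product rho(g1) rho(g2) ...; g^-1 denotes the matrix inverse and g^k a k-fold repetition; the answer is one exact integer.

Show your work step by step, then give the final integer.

-22317678001

rho(a) = [[5, -8], [17, -27]]
... * rho(c^-1) = [[-1, 1], [-2, 1]]  ->  [[11, -3], [37, -10]]
... * rho(a) = [[5, -8], [17, -27]]  ->  [[4, -7], [15, -26]]
... * rho(c) = [[1, -1], [2, -1]]  ->  [[-10, 3], [-37, 11]]
... * rho(c) = [[1, -1], [2, -1]]  ->  [[-4, 7], [-15, 26]]
... * rho(c) = [[1, -1], [2, -1]]  ->  [[10, -3], [37, -11]]
... * rho(a^-1) = [[-27, 8], [-17, 5]]  ->  [[-219, 65], [-812, 241]]
... * rho(b) = [[-5, 17], [-8, 27]]  ->  [[575, -1968], [2132, -7297]]
... * rho(a^-1) = [[-27, 8], [-17, 5]]  ->  [[17931, -5240], [66485, -19429]]
... * rho(b) = [[-5, 17], [-8, 27]]  ->  [[-47735, 163347], [-176993, 605662]]
... * rho(c^-1) = [[-1, 1], [-2, 1]]  ->  [[-278959, 115612], [-1034331, 428669]]
... * rho(c^-1) = [[-1, 1], [-2, 1]]  ->  [[47735, -163347], [176993, -605662]]
... * rho(a^-1) = [[-27, 8], [-17, 5]]  ->  [[1488054, -434855], [5517443, -1612366]]
... * rho(b^-1) = [[27, -17], [8, -5]]  ->  [[36698618, -23122643], [136072033, -85734701]]
... * rho(a) = [[5, -8], [17, -27]]  ->  [[-209591841, 330722417], [-777129752, 1226260663]]
... * rho(a) = [[5, -8], [17, -27]]  ->  [[4574321884, -7252770531], [16960782511, -26891999885]]
tr = 4574321884 + -26891999885 = -22317678001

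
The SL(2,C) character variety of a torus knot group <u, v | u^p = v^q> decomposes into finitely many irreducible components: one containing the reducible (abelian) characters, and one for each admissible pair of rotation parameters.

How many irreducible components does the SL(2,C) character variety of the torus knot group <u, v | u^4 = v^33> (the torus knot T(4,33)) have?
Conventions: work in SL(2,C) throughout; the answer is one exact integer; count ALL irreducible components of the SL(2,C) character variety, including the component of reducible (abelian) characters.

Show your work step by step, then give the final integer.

For T(4,33): irreducibility forces the central element u^4 = v^33 to one of +I, -I.
On an irreducible component, tr(u) is locked at 2*cos(pi*alpha/4) for some alpha in 1..3, and tr(v) at 2*cos(pi*beta/33) for some beta in 1..32.
The two central values (-1)^alpha I and (-1)^beta I must be the same matrix, so alpha and beta share a parity.
Enumerate parity-matched pairs: 2*16 odd-odd plus 1*16 even-even gives 48.
Total: 48 irreducible-character components + 1 reducible (abelian) component = 49.

49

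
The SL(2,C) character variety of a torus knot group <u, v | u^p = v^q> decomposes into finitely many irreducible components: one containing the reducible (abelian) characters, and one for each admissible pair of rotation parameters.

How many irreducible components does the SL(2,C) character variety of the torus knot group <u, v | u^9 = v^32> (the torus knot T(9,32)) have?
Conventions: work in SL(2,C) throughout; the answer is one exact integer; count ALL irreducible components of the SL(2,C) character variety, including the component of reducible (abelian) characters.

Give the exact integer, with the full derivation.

125

Gamma = < u, v | u^9 = v^32 > (torus knot T(9,32)); the central element u^9 = v^32 acts as +I or -I in any irreducible SL(2,C) representation.
This locks tr(u) to 2*cos(pi*alpha/9), alpha in 1..8, and tr(v) to 2*cos(pi*beta/32), beta in 1..31, on each component of irreducible characters.
The two central values (-1)^alpha I and (-1)^beta I must be the same matrix, so alpha and beta share a parity.
Counting: 4 odd alphas x 16 odd betas + 4 even alphas x 15 even betas = 64 + 60 = 124.
That is 124 components of irreducible characters, and with the reducible (abelian) component the total is 125.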